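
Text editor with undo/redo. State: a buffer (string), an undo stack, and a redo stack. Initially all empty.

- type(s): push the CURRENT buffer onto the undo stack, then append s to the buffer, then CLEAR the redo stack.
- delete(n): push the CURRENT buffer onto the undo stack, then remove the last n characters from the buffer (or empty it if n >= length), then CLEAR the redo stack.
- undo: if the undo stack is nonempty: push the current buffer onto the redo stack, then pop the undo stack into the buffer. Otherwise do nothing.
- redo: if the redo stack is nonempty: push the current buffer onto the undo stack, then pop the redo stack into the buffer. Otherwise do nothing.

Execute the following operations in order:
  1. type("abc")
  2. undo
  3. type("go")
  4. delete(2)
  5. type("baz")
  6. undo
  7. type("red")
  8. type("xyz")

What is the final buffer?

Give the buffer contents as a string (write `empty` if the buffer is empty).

Answer: redxyz

Derivation:
After op 1 (type): buf='abc' undo_depth=1 redo_depth=0
After op 2 (undo): buf='(empty)' undo_depth=0 redo_depth=1
After op 3 (type): buf='go' undo_depth=1 redo_depth=0
After op 4 (delete): buf='(empty)' undo_depth=2 redo_depth=0
After op 5 (type): buf='baz' undo_depth=3 redo_depth=0
After op 6 (undo): buf='(empty)' undo_depth=2 redo_depth=1
After op 7 (type): buf='red' undo_depth=3 redo_depth=0
After op 8 (type): buf='redxyz' undo_depth=4 redo_depth=0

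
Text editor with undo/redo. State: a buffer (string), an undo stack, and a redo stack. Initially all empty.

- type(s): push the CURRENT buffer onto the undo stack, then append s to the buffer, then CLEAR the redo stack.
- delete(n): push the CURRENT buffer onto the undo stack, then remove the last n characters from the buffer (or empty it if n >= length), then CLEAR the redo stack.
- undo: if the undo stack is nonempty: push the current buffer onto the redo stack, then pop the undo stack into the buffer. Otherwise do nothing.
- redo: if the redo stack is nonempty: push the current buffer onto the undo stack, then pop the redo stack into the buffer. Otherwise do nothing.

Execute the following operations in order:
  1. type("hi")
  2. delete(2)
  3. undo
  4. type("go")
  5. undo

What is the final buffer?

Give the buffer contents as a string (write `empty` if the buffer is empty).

Answer: hi

Derivation:
After op 1 (type): buf='hi' undo_depth=1 redo_depth=0
After op 2 (delete): buf='(empty)' undo_depth=2 redo_depth=0
After op 3 (undo): buf='hi' undo_depth=1 redo_depth=1
After op 4 (type): buf='higo' undo_depth=2 redo_depth=0
After op 5 (undo): buf='hi' undo_depth=1 redo_depth=1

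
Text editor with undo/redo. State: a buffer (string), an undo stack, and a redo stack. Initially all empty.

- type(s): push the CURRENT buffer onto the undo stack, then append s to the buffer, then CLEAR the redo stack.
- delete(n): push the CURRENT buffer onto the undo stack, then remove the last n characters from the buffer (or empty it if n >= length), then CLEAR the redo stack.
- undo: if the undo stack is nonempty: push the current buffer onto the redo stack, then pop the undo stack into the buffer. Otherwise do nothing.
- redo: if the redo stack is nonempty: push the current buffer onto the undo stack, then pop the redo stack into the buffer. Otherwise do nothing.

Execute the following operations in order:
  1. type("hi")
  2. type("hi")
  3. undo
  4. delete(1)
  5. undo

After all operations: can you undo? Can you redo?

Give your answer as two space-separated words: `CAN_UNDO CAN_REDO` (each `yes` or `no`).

Answer: yes yes

Derivation:
After op 1 (type): buf='hi' undo_depth=1 redo_depth=0
After op 2 (type): buf='hihi' undo_depth=2 redo_depth=0
After op 3 (undo): buf='hi' undo_depth=1 redo_depth=1
After op 4 (delete): buf='h' undo_depth=2 redo_depth=0
After op 5 (undo): buf='hi' undo_depth=1 redo_depth=1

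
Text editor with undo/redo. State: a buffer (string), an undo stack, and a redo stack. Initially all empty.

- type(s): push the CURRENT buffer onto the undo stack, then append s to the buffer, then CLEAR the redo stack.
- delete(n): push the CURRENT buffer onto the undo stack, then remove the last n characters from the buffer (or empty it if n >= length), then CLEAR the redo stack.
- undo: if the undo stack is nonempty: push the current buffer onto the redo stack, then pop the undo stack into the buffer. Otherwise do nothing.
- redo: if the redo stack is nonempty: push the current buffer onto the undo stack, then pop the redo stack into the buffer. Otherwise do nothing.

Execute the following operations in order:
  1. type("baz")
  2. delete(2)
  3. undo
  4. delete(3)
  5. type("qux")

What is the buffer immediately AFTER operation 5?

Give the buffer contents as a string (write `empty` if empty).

Answer: qux

Derivation:
After op 1 (type): buf='baz' undo_depth=1 redo_depth=0
After op 2 (delete): buf='b' undo_depth=2 redo_depth=0
After op 3 (undo): buf='baz' undo_depth=1 redo_depth=1
After op 4 (delete): buf='(empty)' undo_depth=2 redo_depth=0
After op 5 (type): buf='qux' undo_depth=3 redo_depth=0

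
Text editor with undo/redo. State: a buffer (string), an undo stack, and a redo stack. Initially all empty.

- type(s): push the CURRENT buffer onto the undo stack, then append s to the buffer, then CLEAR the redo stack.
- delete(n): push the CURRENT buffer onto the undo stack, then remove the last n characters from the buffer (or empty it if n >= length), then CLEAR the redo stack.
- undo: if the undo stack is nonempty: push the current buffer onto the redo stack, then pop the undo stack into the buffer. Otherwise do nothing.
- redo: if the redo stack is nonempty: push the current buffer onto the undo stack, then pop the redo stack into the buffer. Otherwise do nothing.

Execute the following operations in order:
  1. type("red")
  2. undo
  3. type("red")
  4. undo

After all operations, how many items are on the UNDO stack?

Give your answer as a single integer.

After op 1 (type): buf='red' undo_depth=1 redo_depth=0
After op 2 (undo): buf='(empty)' undo_depth=0 redo_depth=1
After op 3 (type): buf='red' undo_depth=1 redo_depth=0
After op 4 (undo): buf='(empty)' undo_depth=0 redo_depth=1

Answer: 0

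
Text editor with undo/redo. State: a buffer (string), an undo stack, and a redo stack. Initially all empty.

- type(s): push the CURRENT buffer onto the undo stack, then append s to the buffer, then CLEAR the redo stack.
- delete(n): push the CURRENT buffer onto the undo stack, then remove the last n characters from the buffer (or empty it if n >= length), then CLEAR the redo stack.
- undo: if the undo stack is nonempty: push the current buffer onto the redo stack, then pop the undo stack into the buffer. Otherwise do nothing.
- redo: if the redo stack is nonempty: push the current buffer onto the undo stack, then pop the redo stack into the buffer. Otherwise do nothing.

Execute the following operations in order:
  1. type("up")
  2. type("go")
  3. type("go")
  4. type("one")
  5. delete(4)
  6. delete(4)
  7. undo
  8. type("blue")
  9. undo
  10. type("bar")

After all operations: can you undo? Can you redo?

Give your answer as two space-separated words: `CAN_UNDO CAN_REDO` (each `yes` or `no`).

After op 1 (type): buf='up' undo_depth=1 redo_depth=0
After op 2 (type): buf='upgo' undo_depth=2 redo_depth=0
After op 3 (type): buf='upgogo' undo_depth=3 redo_depth=0
After op 4 (type): buf='upgogoone' undo_depth=4 redo_depth=0
After op 5 (delete): buf='upgog' undo_depth=5 redo_depth=0
After op 6 (delete): buf='u' undo_depth=6 redo_depth=0
After op 7 (undo): buf='upgog' undo_depth=5 redo_depth=1
After op 8 (type): buf='upgogblue' undo_depth=6 redo_depth=0
After op 9 (undo): buf='upgog' undo_depth=5 redo_depth=1
After op 10 (type): buf='upgogbar' undo_depth=6 redo_depth=0

Answer: yes no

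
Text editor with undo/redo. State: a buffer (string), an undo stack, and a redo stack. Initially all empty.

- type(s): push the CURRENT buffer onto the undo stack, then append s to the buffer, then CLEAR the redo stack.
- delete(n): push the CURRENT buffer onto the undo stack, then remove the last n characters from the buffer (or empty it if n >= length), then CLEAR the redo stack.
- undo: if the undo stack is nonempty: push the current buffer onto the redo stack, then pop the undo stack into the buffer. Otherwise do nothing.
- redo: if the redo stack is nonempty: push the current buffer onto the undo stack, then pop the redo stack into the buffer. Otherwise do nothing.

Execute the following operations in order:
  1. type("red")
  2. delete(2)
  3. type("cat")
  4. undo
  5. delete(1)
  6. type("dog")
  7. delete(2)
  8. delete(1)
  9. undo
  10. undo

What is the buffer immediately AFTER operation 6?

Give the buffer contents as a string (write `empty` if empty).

After op 1 (type): buf='red' undo_depth=1 redo_depth=0
After op 2 (delete): buf='r' undo_depth=2 redo_depth=0
After op 3 (type): buf='rcat' undo_depth=3 redo_depth=0
After op 4 (undo): buf='r' undo_depth=2 redo_depth=1
After op 5 (delete): buf='(empty)' undo_depth=3 redo_depth=0
After op 6 (type): buf='dog' undo_depth=4 redo_depth=0

Answer: dog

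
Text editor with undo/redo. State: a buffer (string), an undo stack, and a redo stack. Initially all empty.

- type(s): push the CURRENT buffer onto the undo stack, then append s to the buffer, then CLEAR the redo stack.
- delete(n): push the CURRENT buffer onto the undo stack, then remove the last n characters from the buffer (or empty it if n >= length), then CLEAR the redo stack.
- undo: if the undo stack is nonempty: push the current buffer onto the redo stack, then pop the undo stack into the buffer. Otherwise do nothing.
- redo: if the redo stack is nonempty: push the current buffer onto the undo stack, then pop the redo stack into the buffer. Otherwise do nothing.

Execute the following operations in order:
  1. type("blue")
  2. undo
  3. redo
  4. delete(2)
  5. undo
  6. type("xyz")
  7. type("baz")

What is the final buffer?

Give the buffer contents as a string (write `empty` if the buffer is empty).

Answer: bluexyzbaz

Derivation:
After op 1 (type): buf='blue' undo_depth=1 redo_depth=0
After op 2 (undo): buf='(empty)' undo_depth=0 redo_depth=1
After op 3 (redo): buf='blue' undo_depth=1 redo_depth=0
After op 4 (delete): buf='bl' undo_depth=2 redo_depth=0
After op 5 (undo): buf='blue' undo_depth=1 redo_depth=1
After op 6 (type): buf='bluexyz' undo_depth=2 redo_depth=0
After op 7 (type): buf='bluexyzbaz' undo_depth=3 redo_depth=0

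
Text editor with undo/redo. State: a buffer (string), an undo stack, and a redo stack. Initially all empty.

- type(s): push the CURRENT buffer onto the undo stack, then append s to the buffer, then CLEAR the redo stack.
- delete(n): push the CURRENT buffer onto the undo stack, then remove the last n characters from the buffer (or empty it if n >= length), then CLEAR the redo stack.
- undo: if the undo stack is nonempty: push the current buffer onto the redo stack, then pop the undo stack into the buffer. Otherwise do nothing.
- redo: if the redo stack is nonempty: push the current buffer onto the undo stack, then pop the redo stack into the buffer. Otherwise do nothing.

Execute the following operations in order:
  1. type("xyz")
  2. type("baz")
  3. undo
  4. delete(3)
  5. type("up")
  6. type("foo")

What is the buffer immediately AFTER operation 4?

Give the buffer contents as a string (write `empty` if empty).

After op 1 (type): buf='xyz' undo_depth=1 redo_depth=0
After op 2 (type): buf='xyzbaz' undo_depth=2 redo_depth=0
After op 3 (undo): buf='xyz' undo_depth=1 redo_depth=1
After op 4 (delete): buf='(empty)' undo_depth=2 redo_depth=0

Answer: empty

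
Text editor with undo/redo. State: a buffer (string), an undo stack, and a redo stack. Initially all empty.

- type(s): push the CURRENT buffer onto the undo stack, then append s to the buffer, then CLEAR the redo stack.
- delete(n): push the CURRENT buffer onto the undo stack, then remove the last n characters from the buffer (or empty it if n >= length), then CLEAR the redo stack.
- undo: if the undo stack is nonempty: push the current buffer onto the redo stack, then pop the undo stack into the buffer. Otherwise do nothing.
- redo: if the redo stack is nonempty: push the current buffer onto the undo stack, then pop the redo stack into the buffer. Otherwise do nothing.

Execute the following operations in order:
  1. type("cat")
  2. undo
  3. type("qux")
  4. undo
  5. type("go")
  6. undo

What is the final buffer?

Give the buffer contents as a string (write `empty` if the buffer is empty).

Answer: empty

Derivation:
After op 1 (type): buf='cat' undo_depth=1 redo_depth=0
After op 2 (undo): buf='(empty)' undo_depth=0 redo_depth=1
After op 3 (type): buf='qux' undo_depth=1 redo_depth=0
After op 4 (undo): buf='(empty)' undo_depth=0 redo_depth=1
After op 5 (type): buf='go' undo_depth=1 redo_depth=0
After op 6 (undo): buf='(empty)' undo_depth=0 redo_depth=1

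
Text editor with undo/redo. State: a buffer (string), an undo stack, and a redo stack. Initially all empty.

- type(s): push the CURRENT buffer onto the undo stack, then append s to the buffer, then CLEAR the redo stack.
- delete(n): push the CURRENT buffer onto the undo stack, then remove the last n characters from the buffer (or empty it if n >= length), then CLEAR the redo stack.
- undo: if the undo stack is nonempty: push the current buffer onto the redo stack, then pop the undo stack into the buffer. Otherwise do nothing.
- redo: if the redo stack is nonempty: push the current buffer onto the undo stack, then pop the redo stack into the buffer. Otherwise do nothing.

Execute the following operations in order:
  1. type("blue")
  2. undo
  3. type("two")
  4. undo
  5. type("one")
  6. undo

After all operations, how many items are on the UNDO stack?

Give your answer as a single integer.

Answer: 0

Derivation:
After op 1 (type): buf='blue' undo_depth=1 redo_depth=0
After op 2 (undo): buf='(empty)' undo_depth=0 redo_depth=1
After op 3 (type): buf='two' undo_depth=1 redo_depth=0
After op 4 (undo): buf='(empty)' undo_depth=0 redo_depth=1
After op 5 (type): buf='one' undo_depth=1 redo_depth=0
After op 6 (undo): buf='(empty)' undo_depth=0 redo_depth=1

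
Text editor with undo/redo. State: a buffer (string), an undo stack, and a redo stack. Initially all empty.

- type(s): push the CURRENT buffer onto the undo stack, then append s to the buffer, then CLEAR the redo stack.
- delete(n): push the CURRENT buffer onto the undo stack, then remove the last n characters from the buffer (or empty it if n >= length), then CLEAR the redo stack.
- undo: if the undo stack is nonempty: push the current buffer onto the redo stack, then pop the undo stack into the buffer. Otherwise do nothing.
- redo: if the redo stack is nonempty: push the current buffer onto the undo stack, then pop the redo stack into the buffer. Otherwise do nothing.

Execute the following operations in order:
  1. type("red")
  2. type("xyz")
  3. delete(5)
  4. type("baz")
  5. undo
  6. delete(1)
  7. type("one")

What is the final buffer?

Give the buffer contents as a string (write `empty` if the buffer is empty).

Answer: one

Derivation:
After op 1 (type): buf='red' undo_depth=1 redo_depth=0
After op 2 (type): buf='redxyz' undo_depth=2 redo_depth=0
After op 3 (delete): buf='r' undo_depth=3 redo_depth=0
After op 4 (type): buf='rbaz' undo_depth=4 redo_depth=0
After op 5 (undo): buf='r' undo_depth=3 redo_depth=1
After op 6 (delete): buf='(empty)' undo_depth=4 redo_depth=0
After op 7 (type): buf='one' undo_depth=5 redo_depth=0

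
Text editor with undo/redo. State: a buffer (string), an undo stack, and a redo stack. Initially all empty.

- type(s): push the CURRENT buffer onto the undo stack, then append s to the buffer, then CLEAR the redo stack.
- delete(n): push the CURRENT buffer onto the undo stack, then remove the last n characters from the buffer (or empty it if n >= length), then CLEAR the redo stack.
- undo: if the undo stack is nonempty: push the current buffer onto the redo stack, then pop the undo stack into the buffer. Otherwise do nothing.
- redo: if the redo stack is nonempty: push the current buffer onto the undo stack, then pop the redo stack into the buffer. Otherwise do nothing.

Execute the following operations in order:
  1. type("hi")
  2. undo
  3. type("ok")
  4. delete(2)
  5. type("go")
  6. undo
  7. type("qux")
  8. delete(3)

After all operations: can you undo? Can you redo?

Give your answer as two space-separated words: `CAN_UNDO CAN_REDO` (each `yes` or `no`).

Answer: yes no

Derivation:
After op 1 (type): buf='hi' undo_depth=1 redo_depth=0
After op 2 (undo): buf='(empty)' undo_depth=0 redo_depth=1
After op 3 (type): buf='ok' undo_depth=1 redo_depth=0
After op 4 (delete): buf='(empty)' undo_depth=2 redo_depth=0
After op 5 (type): buf='go' undo_depth=3 redo_depth=0
After op 6 (undo): buf='(empty)' undo_depth=2 redo_depth=1
After op 7 (type): buf='qux' undo_depth=3 redo_depth=0
After op 8 (delete): buf='(empty)' undo_depth=4 redo_depth=0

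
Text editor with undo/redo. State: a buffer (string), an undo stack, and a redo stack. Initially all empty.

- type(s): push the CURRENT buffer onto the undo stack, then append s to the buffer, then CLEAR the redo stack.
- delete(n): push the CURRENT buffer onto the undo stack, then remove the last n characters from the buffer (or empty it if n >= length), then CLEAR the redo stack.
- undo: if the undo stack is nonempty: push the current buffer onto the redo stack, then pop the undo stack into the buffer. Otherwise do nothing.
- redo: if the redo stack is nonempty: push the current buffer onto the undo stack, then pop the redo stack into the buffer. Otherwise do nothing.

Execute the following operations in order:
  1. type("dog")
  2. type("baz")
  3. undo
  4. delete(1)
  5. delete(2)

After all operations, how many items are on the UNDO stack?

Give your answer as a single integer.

Answer: 3

Derivation:
After op 1 (type): buf='dog' undo_depth=1 redo_depth=0
After op 2 (type): buf='dogbaz' undo_depth=2 redo_depth=0
After op 3 (undo): buf='dog' undo_depth=1 redo_depth=1
After op 4 (delete): buf='do' undo_depth=2 redo_depth=0
After op 5 (delete): buf='(empty)' undo_depth=3 redo_depth=0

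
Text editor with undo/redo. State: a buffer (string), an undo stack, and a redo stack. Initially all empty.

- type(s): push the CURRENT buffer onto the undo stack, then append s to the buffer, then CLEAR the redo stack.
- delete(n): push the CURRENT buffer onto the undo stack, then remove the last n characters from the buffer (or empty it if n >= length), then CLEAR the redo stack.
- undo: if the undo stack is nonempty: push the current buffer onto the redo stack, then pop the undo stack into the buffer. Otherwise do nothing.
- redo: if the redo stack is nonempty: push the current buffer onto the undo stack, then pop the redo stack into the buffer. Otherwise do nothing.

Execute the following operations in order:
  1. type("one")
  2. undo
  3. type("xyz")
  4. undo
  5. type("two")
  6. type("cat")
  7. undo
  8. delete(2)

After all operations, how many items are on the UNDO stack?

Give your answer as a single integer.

After op 1 (type): buf='one' undo_depth=1 redo_depth=0
After op 2 (undo): buf='(empty)' undo_depth=0 redo_depth=1
After op 3 (type): buf='xyz' undo_depth=1 redo_depth=0
After op 4 (undo): buf='(empty)' undo_depth=0 redo_depth=1
After op 5 (type): buf='two' undo_depth=1 redo_depth=0
After op 6 (type): buf='twocat' undo_depth=2 redo_depth=0
After op 7 (undo): buf='two' undo_depth=1 redo_depth=1
After op 8 (delete): buf='t' undo_depth=2 redo_depth=0

Answer: 2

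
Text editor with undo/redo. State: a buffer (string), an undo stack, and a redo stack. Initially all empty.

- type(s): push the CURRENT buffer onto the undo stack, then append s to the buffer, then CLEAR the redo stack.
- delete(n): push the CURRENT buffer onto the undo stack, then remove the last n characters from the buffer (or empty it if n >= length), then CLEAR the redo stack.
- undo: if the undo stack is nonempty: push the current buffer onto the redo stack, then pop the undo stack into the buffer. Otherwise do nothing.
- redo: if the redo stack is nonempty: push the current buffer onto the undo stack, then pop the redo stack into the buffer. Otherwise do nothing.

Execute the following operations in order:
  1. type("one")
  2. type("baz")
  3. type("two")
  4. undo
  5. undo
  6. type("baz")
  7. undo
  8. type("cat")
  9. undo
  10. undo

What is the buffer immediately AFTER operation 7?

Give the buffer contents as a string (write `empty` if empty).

After op 1 (type): buf='one' undo_depth=1 redo_depth=0
After op 2 (type): buf='onebaz' undo_depth=2 redo_depth=0
After op 3 (type): buf='onebaztwo' undo_depth=3 redo_depth=0
After op 4 (undo): buf='onebaz' undo_depth=2 redo_depth=1
After op 5 (undo): buf='one' undo_depth=1 redo_depth=2
After op 6 (type): buf='onebaz' undo_depth=2 redo_depth=0
After op 7 (undo): buf='one' undo_depth=1 redo_depth=1

Answer: one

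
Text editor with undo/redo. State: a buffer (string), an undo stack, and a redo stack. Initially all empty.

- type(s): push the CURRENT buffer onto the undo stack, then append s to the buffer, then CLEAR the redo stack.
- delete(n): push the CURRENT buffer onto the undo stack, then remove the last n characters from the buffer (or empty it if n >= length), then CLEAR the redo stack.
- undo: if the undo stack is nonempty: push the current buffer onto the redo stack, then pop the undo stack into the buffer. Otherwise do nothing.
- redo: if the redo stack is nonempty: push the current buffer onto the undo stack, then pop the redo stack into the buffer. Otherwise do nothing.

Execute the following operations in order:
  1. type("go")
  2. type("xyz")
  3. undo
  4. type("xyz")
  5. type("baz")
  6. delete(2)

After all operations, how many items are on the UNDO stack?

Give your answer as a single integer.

Answer: 4

Derivation:
After op 1 (type): buf='go' undo_depth=1 redo_depth=0
After op 2 (type): buf='goxyz' undo_depth=2 redo_depth=0
After op 3 (undo): buf='go' undo_depth=1 redo_depth=1
After op 4 (type): buf='goxyz' undo_depth=2 redo_depth=0
After op 5 (type): buf='goxyzbaz' undo_depth=3 redo_depth=0
After op 6 (delete): buf='goxyzb' undo_depth=4 redo_depth=0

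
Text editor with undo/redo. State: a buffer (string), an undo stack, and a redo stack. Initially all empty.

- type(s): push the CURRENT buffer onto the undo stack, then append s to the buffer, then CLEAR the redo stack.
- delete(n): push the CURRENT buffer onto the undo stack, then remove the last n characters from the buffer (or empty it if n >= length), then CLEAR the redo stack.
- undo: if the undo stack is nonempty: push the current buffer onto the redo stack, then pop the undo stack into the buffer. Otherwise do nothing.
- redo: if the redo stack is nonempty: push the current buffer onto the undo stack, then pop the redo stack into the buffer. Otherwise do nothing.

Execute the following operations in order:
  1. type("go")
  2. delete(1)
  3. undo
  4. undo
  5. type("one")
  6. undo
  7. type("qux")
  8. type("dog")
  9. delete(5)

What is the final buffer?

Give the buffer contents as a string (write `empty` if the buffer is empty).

Answer: q

Derivation:
After op 1 (type): buf='go' undo_depth=1 redo_depth=0
After op 2 (delete): buf='g' undo_depth=2 redo_depth=0
After op 3 (undo): buf='go' undo_depth=1 redo_depth=1
After op 4 (undo): buf='(empty)' undo_depth=0 redo_depth=2
After op 5 (type): buf='one' undo_depth=1 redo_depth=0
After op 6 (undo): buf='(empty)' undo_depth=0 redo_depth=1
After op 7 (type): buf='qux' undo_depth=1 redo_depth=0
After op 8 (type): buf='quxdog' undo_depth=2 redo_depth=0
After op 9 (delete): buf='q' undo_depth=3 redo_depth=0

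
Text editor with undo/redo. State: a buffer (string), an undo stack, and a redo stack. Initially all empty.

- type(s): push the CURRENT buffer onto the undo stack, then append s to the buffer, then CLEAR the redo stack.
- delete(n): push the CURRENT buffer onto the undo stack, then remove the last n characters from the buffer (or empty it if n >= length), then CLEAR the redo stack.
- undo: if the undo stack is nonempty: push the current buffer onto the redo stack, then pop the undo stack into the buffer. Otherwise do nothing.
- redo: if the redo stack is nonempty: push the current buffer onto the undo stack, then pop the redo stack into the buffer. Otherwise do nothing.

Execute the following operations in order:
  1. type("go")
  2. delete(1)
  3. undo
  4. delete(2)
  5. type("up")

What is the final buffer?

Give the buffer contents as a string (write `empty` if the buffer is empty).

After op 1 (type): buf='go' undo_depth=1 redo_depth=0
After op 2 (delete): buf='g' undo_depth=2 redo_depth=0
After op 3 (undo): buf='go' undo_depth=1 redo_depth=1
After op 4 (delete): buf='(empty)' undo_depth=2 redo_depth=0
After op 5 (type): buf='up' undo_depth=3 redo_depth=0

Answer: up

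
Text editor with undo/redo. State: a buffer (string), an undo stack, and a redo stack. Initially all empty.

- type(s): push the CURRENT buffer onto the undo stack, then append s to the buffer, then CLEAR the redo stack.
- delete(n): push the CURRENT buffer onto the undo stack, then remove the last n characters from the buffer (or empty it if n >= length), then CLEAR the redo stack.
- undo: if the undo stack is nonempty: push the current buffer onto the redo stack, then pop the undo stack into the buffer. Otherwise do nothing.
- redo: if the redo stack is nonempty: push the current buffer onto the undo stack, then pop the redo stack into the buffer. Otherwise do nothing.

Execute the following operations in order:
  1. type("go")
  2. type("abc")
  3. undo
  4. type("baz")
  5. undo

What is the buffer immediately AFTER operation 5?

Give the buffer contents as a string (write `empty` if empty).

Answer: go

Derivation:
After op 1 (type): buf='go' undo_depth=1 redo_depth=0
After op 2 (type): buf='goabc' undo_depth=2 redo_depth=0
After op 3 (undo): buf='go' undo_depth=1 redo_depth=1
After op 4 (type): buf='gobaz' undo_depth=2 redo_depth=0
After op 5 (undo): buf='go' undo_depth=1 redo_depth=1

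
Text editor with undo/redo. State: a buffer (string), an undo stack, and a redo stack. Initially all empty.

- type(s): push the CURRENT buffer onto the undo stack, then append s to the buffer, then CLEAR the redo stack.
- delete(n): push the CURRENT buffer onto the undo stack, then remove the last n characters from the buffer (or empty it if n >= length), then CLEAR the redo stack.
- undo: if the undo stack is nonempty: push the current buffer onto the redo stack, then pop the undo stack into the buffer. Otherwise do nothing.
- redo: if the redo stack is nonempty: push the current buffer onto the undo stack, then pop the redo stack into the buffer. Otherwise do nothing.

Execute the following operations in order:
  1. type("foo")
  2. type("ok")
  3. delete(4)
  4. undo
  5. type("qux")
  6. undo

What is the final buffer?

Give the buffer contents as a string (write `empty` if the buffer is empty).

Answer: foook

Derivation:
After op 1 (type): buf='foo' undo_depth=1 redo_depth=0
After op 2 (type): buf='foook' undo_depth=2 redo_depth=0
After op 3 (delete): buf='f' undo_depth=3 redo_depth=0
After op 4 (undo): buf='foook' undo_depth=2 redo_depth=1
After op 5 (type): buf='foookqux' undo_depth=3 redo_depth=0
After op 6 (undo): buf='foook' undo_depth=2 redo_depth=1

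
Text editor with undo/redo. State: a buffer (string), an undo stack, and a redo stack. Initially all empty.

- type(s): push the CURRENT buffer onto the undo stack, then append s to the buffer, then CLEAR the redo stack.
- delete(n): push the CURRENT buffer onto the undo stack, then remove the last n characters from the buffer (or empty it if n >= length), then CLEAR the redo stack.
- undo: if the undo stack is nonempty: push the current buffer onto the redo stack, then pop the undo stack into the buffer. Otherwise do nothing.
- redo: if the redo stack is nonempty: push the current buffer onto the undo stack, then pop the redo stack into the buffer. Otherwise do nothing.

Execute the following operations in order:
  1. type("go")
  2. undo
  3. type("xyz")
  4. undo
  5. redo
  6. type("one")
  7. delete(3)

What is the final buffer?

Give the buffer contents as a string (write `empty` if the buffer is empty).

Answer: xyz

Derivation:
After op 1 (type): buf='go' undo_depth=1 redo_depth=0
After op 2 (undo): buf='(empty)' undo_depth=0 redo_depth=1
After op 3 (type): buf='xyz' undo_depth=1 redo_depth=0
After op 4 (undo): buf='(empty)' undo_depth=0 redo_depth=1
After op 5 (redo): buf='xyz' undo_depth=1 redo_depth=0
After op 6 (type): buf='xyzone' undo_depth=2 redo_depth=0
After op 7 (delete): buf='xyz' undo_depth=3 redo_depth=0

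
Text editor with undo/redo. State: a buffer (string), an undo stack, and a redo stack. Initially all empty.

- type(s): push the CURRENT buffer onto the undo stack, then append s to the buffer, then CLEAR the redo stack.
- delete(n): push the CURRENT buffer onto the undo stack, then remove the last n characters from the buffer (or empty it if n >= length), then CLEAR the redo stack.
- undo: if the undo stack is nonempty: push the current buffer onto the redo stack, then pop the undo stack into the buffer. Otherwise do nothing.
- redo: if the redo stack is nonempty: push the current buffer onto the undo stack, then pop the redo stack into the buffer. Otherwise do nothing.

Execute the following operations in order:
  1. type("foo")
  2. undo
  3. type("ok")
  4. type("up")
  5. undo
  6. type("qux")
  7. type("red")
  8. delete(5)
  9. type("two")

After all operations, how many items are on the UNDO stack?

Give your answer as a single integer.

After op 1 (type): buf='foo' undo_depth=1 redo_depth=0
After op 2 (undo): buf='(empty)' undo_depth=0 redo_depth=1
After op 3 (type): buf='ok' undo_depth=1 redo_depth=0
After op 4 (type): buf='okup' undo_depth=2 redo_depth=0
After op 5 (undo): buf='ok' undo_depth=1 redo_depth=1
After op 6 (type): buf='okqux' undo_depth=2 redo_depth=0
After op 7 (type): buf='okquxred' undo_depth=3 redo_depth=0
After op 8 (delete): buf='okq' undo_depth=4 redo_depth=0
After op 9 (type): buf='okqtwo' undo_depth=5 redo_depth=0

Answer: 5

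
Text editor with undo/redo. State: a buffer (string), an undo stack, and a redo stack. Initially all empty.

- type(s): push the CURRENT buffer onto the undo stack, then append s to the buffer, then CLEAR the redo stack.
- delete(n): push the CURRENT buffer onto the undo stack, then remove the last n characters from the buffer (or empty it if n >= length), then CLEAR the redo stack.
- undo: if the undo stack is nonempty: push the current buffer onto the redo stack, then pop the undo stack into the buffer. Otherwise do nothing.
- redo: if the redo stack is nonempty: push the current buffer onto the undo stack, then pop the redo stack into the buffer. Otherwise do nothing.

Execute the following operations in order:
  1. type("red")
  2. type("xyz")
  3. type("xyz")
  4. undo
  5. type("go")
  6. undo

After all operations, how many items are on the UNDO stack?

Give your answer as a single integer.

After op 1 (type): buf='red' undo_depth=1 redo_depth=0
After op 2 (type): buf='redxyz' undo_depth=2 redo_depth=0
After op 3 (type): buf='redxyzxyz' undo_depth=3 redo_depth=0
After op 4 (undo): buf='redxyz' undo_depth=2 redo_depth=1
After op 5 (type): buf='redxyzgo' undo_depth=3 redo_depth=0
After op 6 (undo): buf='redxyz' undo_depth=2 redo_depth=1

Answer: 2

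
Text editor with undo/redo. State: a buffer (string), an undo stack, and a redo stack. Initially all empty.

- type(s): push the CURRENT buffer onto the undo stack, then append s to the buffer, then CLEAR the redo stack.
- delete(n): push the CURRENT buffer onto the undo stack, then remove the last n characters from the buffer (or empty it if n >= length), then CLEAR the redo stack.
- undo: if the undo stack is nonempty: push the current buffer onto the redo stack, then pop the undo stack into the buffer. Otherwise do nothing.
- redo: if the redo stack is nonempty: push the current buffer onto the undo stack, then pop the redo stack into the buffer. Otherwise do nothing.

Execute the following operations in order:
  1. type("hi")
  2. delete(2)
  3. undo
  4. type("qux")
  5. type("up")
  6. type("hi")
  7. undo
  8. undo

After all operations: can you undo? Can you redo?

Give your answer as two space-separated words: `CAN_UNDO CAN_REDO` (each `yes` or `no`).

Answer: yes yes

Derivation:
After op 1 (type): buf='hi' undo_depth=1 redo_depth=0
After op 2 (delete): buf='(empty)' undo_depth=2 redo_depth=0
After op 3 (undo): buf='hi' undo_depth=1 redo_depth=1
After op 4 (type): buf='hiqux' undo_depth=2 redo_depth=0
After op 5 (type): buf='hiquxup' undo_depth=3 redo_depth=0
After op 6 (type): buf='hiquxuphi' undo_depth=4 redo_depth=0
After op 7 (undo): buf='hiquxup' undo_depth=3 redo_depth=1
After op 8 (undo): buf='hiqux' undo_depth=2 redo_depth=2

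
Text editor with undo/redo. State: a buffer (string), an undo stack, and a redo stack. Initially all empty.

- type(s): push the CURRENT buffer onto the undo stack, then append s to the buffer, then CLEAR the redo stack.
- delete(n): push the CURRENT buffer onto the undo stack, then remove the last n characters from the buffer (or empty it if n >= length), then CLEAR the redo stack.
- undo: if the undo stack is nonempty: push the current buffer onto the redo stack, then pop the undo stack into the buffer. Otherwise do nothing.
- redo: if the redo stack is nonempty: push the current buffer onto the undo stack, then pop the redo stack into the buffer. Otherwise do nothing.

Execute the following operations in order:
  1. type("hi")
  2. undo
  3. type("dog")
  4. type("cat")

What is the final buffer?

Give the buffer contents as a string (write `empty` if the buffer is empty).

Answer: dogcat

Derivation:
After op 1 (type): buf='hi' undo_depth=1 redo_depth=0
After op 2 (undo): buf='(empty)' undo_depth=0 redo_depth=1
After op 3 (type): buf='dog' undo_depth=1 redo_depth=0
After op 4 (type): buf='dogcat' undo_depth=2 redo_depth=0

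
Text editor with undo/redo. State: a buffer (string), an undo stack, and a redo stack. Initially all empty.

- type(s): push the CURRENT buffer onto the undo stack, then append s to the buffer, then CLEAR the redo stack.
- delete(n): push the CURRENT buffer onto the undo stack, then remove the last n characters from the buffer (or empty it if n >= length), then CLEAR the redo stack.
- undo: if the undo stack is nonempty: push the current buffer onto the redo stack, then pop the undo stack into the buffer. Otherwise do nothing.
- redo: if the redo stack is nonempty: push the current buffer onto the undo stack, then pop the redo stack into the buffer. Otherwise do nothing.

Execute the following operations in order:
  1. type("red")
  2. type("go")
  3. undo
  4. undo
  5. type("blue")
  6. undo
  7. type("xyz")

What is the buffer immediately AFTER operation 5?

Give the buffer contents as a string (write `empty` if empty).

Answer: blue

Derivation:
After op 1 (type): buf='red' undo_depth=1 redo_depth=0
After op 2 (type): buf='redgo' undo_depth=2 redo_depth=0
After op 3 (undo): buf='red' undo_depth=1 redo_depth=1
After op 4 (undo): buf='(empty)' undo_depth=0 redo_depth=2
After op 5 (type): buf='blue' undo_depth=1 redo_depth=0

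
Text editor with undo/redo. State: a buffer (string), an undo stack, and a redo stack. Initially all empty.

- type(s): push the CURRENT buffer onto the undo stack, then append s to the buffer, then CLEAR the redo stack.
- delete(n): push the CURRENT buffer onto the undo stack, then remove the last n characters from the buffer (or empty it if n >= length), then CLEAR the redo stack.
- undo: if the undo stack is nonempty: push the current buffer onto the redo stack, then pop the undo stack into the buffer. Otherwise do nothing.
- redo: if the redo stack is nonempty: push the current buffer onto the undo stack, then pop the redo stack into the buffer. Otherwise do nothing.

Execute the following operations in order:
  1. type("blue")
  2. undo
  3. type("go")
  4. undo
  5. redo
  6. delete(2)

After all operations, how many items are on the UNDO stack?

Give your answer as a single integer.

After op 1 (type): buf='blue' undo_depth=1 redo_depth=0
After op 2 (undo): buf='(empty)' undo_depth=0 redo_depth=1
After op 3 (type): buf='go' undo_depth=1 redo_depth=0
After op 4 (undo): buf='(empty)' undo_depth=0 redo_depth=1
After op 5 (redo): buf='go' undo_depth=1 redo_depth=0
After op 6 (delete): buf='(empty)' undo_depth=2 redo_depth=0

Answer: 2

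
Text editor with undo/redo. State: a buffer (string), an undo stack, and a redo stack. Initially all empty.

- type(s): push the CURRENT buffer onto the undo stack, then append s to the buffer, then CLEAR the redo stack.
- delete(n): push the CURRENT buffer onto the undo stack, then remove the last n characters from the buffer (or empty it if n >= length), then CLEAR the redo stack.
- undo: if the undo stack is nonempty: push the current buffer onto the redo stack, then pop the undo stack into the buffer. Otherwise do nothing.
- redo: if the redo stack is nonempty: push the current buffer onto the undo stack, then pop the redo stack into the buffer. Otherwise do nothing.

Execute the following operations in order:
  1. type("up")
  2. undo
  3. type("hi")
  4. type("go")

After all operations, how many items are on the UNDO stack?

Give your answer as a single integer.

Answer: 2

Derivation:
After op 1 (type): buf='up' undo_depth=1 redo_depth=0
After op 2 (undo): buf='(empty)' undo_depth=0 redo_depth=1
After op 3 (type): buf='hi' undo_depth=1 redo_depth=0
After op 4 (type): buf='higo' undo_depth=2 redo_depth=0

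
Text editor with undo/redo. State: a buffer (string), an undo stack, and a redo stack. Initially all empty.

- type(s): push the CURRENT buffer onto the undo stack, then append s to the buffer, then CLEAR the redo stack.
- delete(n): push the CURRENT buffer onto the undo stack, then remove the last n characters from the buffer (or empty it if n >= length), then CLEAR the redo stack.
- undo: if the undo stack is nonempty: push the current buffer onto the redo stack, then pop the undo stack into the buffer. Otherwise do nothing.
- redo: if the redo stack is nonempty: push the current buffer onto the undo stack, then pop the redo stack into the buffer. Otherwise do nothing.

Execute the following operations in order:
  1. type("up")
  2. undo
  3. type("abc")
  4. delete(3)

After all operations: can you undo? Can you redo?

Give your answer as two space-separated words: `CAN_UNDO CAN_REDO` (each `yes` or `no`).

After op 1 (type): buf='up' undo_depth=1 redo_depth=0
After op 2 (undo): buf='(empty)' undo_depth=0 redo_depth=1
After op 3 (type): buf='abc' undo_depth=1 redo_depth=0
After op 4 (delete): buf='(empty)' undo_depth=2 redo_depth=0

Answer: yes no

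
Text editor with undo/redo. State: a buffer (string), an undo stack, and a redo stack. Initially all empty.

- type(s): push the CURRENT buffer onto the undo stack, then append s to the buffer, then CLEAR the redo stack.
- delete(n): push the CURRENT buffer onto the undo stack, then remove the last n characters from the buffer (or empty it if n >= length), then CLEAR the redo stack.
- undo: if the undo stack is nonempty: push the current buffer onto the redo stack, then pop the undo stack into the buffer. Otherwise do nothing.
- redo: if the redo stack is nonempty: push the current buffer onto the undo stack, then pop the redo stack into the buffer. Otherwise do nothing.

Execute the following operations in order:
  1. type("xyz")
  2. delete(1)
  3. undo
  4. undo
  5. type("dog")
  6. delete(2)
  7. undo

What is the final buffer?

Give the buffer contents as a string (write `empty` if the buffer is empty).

Answer: dog

Derivation:
After op 1 (type): buf='xyz' undo_depth=1 redo_depth=0
After op 2 (delete): buf='xy' undo_depth=2 redo_depth=0
After op 3 (undo): buf='xyz' undo_depth=1 redo_depth=1
After op 4 (undo): buf='(empty)' undo_depth=0 redo_depth=2
After op 5 (type): buf='dog' undo_depth=1 redo_depth=0
After op 6 (delete): buf='d' undo_depth=2 redo_depth=0
After op 7 (undo): buf='dog' undo_depth=1 redo_depth=1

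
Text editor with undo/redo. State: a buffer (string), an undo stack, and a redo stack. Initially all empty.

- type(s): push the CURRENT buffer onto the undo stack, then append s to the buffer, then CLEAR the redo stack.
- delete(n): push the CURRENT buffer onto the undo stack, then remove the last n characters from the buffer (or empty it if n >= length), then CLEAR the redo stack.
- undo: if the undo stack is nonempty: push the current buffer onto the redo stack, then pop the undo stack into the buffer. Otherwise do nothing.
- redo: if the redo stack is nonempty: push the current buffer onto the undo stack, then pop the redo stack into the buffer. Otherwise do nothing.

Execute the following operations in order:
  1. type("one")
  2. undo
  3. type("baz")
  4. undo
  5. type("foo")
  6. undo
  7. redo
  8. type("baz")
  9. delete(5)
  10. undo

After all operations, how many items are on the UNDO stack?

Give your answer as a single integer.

After op 1 (type): buf='one' undo_depth=1 redo_depth=0
After op 2 (undo): buf='(empty)' undo_depth=0 redo_depth=1
After op 3 (type): buf='baz' undo_depth=1 redo_depth=0
After op 4 (undo): buf='(empty)' undo_depth=0 redo_depth=1
After op 5 (type): buf='foo' undo_depth=1 redo_depth=0
After op 6 (undo): buf='(empty)' undo_depth=0 redo_depth=1
After op 7 (redo): buf='foo' undo_depth=1 redo_depth=0
After op 8 (type): buf='foobaz' undo_depth=2 redo_depth=0
After op 9 (delete): buf='f' undo_depth=3 redo_depth=0
After op 10 (undo): buf='foobaz' undo_depth=2 redo_depth=1

Answer: 2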